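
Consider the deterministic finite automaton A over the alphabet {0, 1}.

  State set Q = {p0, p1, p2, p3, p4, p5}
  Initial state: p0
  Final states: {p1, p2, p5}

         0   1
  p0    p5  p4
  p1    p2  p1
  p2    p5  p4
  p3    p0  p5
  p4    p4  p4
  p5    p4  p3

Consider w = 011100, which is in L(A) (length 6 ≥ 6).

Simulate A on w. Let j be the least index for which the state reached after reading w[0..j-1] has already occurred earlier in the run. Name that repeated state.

p5

State sequence: p0 -0-> p5 -1-> p3 -1-> p5 -1-> p3 -0-> p0 -0-> p5
First repeat at step 3: p5 was already visited.

The earliest repeat is at step j = 3: A is in p5, which it already visited at step i = 1.
The DFA has 6 states, so the proof of the pumping lemma guarantees a repeated state among the first 6+1 visited; the segment between the two visits is the pumpable y.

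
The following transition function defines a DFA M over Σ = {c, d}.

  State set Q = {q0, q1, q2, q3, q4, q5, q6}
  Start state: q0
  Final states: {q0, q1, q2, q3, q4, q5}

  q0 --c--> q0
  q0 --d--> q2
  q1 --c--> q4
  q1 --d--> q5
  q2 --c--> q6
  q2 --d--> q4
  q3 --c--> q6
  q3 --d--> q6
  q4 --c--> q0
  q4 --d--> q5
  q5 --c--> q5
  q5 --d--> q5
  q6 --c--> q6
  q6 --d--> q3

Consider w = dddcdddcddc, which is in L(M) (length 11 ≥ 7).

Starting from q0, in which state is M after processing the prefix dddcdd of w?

q5

State sequence: q0 -d-> q2 -d-> q4 -d-> q5 -c-> q5 -d-> q5 -d-> q5

After reading 6 characters, M is in state q5.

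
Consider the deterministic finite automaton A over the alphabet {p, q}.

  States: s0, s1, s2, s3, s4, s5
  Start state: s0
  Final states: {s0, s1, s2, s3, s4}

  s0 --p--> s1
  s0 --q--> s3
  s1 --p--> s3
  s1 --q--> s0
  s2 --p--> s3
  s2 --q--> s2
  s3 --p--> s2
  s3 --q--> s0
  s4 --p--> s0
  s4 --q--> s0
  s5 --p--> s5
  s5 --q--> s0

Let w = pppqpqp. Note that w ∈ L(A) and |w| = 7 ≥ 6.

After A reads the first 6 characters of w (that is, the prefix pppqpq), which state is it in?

s0

Run of A on the first 6 characters of w = p p p q p q:
  step 0: s0  (start)
  step 1: s1  (read p: s0→s1)
  step 2: s3  (read p: s1→s3)
  step 3: s2  (read p: s3→s2)
  step 4: s2  (read q: s2→s2)
  step 5: s3  (read p: s2→s3)
  step 6: s0  (read q: s3→s0)

After reading 6 characters, A is in state s0.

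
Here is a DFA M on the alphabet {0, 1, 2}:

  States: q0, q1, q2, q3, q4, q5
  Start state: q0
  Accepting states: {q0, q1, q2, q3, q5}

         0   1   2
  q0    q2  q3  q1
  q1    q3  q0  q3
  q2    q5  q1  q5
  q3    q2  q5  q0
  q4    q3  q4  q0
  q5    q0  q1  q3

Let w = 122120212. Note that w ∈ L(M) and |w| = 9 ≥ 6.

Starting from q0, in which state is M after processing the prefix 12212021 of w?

q3

Run of M on the first 8 characters of w = 1 2 2 1 2 0 2 1:
  step 0: q0  (start)
  step 1: q3  (read 1: q0→q3)
  step 2: q0  (read 2: q3→q0)
  step 3: q1  (read 2: q0→q1)
  step 4: q0  (read 1: q1→q0)
  step 5: q1  (read 2: q0→q1)
  step 6: q3  (read 0: q1→q3)
  step 7: q0  (read 2: q3→q0)
  step 8: q3  (read 1: q0→q3)

After reading 8 characters, M is in state q3.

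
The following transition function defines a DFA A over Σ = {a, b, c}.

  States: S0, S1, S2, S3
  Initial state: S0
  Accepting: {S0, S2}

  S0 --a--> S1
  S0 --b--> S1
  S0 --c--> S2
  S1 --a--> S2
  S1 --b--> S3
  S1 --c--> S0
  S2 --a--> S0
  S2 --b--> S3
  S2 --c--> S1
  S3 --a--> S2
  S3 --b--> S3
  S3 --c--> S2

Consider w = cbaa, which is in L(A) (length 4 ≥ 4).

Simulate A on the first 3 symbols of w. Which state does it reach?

Run of A on the first 3 characters of w = c b a:
  step 0: S0  (start)
  step 1: S2  (read c: S0→S2)
  step 2: S3  (read b: S2→S3)
  step 3: S2  (read a: S3→S2)

After reading 3 characters, A is in state S2.
(This kind of state-tracing is the core of the pumping-lemma construction: with 4 states, pigeonhole forces a repeat within the first 4 steps.)

S2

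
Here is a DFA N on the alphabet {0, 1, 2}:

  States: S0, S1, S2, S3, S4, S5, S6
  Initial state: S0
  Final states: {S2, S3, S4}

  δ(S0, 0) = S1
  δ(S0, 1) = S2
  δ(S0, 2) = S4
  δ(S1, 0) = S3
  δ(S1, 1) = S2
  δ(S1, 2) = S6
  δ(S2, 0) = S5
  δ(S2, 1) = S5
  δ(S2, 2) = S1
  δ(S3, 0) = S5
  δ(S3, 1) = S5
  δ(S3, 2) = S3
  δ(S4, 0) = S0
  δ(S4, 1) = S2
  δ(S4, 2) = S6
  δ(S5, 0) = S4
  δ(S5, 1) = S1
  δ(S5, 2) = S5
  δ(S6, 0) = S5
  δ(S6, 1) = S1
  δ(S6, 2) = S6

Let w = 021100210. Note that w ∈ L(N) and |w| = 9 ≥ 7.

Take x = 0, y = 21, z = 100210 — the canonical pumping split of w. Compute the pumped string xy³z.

0212121100210

xy^3z = 0·21·21·21·100210 = 0212121100210.
Reading y = 21 takes N from S1 back to S1, so after x·y·y·y the machine is still in S1, and z then leads to the accepting state S3. Hence 0212121100210 ∈ L(N).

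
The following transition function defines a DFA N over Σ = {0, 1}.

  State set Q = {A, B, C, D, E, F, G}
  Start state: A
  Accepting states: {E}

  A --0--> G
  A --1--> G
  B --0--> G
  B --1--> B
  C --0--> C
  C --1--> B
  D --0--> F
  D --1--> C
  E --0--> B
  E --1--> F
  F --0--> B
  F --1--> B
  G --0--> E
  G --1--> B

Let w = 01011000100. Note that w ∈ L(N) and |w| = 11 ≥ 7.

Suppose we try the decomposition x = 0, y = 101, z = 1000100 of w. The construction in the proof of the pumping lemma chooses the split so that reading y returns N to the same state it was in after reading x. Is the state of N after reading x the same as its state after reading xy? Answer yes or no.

no

State sequence: A -0-> G -1-> B -0-> G -1-> B

After x (step 1): G. After xy (step 4): B.
They differ (G ≠ B), so y is not a cycle from the state after x; this split is not the one the pumping-lemma construction produces, and pumping y need not keep the string in L(N).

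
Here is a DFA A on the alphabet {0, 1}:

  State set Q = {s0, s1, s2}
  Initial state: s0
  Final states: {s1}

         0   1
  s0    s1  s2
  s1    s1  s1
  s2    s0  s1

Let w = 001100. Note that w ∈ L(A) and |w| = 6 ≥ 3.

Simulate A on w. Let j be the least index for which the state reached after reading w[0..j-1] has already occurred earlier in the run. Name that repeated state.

s1

State sequence: s0 -0-> s1 -0-> s1 -1-> s1 -1-> s1 -0-> s1 -0-> s1
First repeat at step 2: s1 was already visited.

The earliest repeat is at step j = 2: A is in s1, which it already visited at step i = 1.
Since A has 3 states, any run of length ≥ 3 visits 3+1 states, so by pigeonhole some state repeats within the first 3 steps — that repeat gives the pumpable loop.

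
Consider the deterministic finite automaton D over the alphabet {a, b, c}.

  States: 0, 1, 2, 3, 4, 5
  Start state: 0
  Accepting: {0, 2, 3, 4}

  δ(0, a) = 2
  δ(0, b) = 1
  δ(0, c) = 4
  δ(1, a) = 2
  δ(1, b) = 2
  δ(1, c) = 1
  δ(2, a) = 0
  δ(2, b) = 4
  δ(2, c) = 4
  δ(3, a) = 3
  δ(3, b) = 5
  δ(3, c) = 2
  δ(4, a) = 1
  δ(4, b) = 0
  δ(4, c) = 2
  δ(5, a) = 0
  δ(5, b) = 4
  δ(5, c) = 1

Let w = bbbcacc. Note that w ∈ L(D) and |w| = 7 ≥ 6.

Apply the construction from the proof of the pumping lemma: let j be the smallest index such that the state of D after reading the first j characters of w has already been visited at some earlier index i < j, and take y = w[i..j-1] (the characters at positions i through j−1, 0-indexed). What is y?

Run of D on w = b b b c a c c:
  step 0: 0  (start)
  step 1: 1  (read b: 0→1)
  step 2: 2  (read b: 1→2)
  step 3: 4  (read b: 2→4)
  step 4: 2  (read c: 4→2)   ← first repeat (2 seen earlier)
  step 5: 0  (read a: 2→0)
  step 6: 4  (read c: 0→4)
  step 7: 2  (read c: 4→2)

So i = 2, j = 4, giving x = w[0:2] = bb, y = w[2:4] = bc, z = w[4:7] = acc.
Check: |xy| = 4 ≤ 6 and |y| = 2 ≥ 1. Reading y takes D from 2 back to 2, so every xyⁱz is accepted.
With |Q| = 6, pigeonhole forces a state repeat no later than step 6; the substring read between the first and second visits to that state can be pumped.

bc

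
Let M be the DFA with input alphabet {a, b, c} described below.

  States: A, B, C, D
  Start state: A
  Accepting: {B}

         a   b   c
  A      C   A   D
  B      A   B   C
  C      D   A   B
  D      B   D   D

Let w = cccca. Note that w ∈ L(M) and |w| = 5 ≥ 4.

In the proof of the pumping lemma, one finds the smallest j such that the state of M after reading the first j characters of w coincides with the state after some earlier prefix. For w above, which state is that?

D

Run of M on w = c c c c a:
  step 0: A  (start)
  step 1: D  (read c: A→D)
  step 2: D  (read c: D→D)   ← first repeat (D seen earlier)
  step 3: D  (read c: D→D)
  step 4: D  (read c: D→D)
  step 5: B  (read a: D→B)

The earliest repeat is at step j = 2: M is in D, which it already visited at step i = 1.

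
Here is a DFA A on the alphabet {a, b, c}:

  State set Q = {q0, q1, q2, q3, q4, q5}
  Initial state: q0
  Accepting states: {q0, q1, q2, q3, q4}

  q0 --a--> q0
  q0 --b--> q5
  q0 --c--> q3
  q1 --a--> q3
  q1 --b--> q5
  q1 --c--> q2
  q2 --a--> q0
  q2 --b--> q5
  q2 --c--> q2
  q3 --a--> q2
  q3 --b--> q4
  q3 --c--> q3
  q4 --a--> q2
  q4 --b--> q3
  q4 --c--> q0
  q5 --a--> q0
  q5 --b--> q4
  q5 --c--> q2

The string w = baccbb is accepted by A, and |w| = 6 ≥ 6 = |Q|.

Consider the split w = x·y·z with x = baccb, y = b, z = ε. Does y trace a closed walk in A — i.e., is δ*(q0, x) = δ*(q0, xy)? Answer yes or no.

State sequence: q0 -b-> q5 -a-> q0 -c-> q3 -c-> q3 -b-> q4 -b-> q3

After x (step 5): q4. After xy (step 6): q3.
They differ (q4 ≠ q3), so y is not a cycle from the state after x; this split is not the one the pumping-lemma construction produces, and pumping y need not keep the string in L(A).

no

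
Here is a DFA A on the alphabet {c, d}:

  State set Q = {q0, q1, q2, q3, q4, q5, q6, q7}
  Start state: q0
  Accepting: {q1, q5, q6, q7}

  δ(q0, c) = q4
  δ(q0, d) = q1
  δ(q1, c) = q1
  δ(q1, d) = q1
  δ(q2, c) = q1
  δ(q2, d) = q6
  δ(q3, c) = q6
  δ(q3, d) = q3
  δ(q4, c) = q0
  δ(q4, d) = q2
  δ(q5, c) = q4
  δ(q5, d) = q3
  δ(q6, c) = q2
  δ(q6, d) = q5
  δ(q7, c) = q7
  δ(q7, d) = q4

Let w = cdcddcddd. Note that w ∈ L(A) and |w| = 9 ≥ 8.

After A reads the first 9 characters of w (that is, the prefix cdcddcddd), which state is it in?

State sequence: q0 -c-> q4 -d-> q2 -c-> q1 -d-> q1 -d-> q1 -c-> q1 -d-> q1 -d-> q1 -d-> q1

After reading 9 characters, A is in state q1.

q1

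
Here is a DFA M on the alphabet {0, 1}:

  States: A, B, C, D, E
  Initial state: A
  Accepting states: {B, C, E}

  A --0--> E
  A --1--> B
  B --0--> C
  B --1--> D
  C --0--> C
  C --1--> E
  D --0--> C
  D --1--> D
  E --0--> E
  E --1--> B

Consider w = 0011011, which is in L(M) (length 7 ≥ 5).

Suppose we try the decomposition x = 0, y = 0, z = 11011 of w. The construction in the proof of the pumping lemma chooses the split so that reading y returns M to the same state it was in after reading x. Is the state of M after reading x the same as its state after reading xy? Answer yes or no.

yes

State sequence: A -0-> E -0-> E

After x (step 1): E. After xy (step 2): E.
They match, so y = 0 drives M around a cycle from E back to itself; pumping y any number of times keeps M in E before reading z, and xyⁱz ∈ L(M) for every i ≥ 0.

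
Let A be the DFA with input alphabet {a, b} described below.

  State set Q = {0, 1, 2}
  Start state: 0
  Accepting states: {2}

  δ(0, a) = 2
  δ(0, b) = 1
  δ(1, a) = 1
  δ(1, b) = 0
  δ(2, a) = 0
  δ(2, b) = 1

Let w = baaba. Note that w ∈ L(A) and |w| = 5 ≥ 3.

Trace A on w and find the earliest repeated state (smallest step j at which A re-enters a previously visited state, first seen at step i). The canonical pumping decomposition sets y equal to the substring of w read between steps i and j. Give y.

a

Run of A on w = b a a b a:
  step 0: 0  (start)
  step 1: 1  (read b: 0→1)
  step 2: 1  (read a: 1→1)   ← first repeat (1 seen earlier)
  step 3: 1  (read a: 1→1)
  step 4: 0  (read b: 1→0)
  step 5: 2  (read a: 0→2)

So i = 1, j = 2, giving x = w[0:1] = b, y = w[1:2] = a, z = w[2:5] = aba.
Check: |xy| = 2 ≤ 3 and |y| = 1 ≥ 1. Reading y takes A from 1 back to 1, so every xyⁱz is accepted.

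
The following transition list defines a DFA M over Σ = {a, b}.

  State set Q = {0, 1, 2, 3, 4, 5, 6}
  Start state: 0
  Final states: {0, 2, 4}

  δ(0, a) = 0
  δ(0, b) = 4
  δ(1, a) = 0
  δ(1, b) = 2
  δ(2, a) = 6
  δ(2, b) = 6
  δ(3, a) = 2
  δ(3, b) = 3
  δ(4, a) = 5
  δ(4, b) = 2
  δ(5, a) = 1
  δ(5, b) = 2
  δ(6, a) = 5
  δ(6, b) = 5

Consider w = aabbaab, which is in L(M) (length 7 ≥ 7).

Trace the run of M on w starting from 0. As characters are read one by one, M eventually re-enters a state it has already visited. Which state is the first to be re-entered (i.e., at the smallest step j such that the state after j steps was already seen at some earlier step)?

0

State sequence: 0 -a-> 0 -a-> 0 -b-> 4 -b-> 2 -a-> 6 -a-> 5 -b-> 2
First repeat at step 1: 0 was already visited.

The earliest repeat is at step j = 1: M is in 0, which it already visited at step i = 0.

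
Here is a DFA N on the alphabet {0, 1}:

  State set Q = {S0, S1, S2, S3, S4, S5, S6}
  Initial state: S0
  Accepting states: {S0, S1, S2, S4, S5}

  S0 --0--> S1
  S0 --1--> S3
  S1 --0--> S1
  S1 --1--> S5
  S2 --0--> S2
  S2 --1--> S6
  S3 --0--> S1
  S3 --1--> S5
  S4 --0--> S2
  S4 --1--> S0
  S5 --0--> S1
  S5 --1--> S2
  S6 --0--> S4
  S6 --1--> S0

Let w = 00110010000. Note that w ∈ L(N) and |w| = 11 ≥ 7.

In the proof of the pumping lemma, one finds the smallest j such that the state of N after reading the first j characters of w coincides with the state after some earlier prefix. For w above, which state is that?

State sequence: S0 -0-> S1 -0-> S1 -1-> S5 -1-> S2 -0-> S2 -0-> S2 -1-> S6 -0-> S4 -0-> S2 -0-> S2 -0-> S2
First repeat at step 2: S1 was already visited.

The earliest repeat is at step j = 2: N is in S1, which it already visited at step i = 1.
With |Q| = 7, pigeonhole forces a state repeat no later than step 7; the substring read between the first and second visits to that state can be pumped.

S1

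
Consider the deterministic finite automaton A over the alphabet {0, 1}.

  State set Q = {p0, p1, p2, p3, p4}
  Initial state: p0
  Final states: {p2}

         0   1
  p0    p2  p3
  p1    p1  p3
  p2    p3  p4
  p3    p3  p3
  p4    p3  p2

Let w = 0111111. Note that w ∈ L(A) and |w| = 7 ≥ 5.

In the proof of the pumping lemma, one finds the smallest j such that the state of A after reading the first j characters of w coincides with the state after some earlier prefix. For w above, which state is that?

p2

State sequence: p0 -0-> p2 -1-> p4 -1-> p2 -1-> p4 -1-> p2 -1-> p4 -1-> p2
First repeat at step 3: p2 was already visited.

The earliest repeat is at step j = 3: A is in p2, which it already visited at step i = 1.
With |Q| = 5, pigeonhole forces a state repeat no later than step 5; the substring read between the first and second visits to that state can be pumped.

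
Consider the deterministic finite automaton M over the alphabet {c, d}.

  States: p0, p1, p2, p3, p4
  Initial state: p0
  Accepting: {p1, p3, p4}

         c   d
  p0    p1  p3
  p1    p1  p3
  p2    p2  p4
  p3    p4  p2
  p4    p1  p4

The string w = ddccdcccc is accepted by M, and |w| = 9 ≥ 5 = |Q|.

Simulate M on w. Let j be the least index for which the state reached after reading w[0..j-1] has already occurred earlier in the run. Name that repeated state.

p2

Run of M on w = d d c c d c c c c:
  step 0: p0  (start)
  step 1: p3  (read d: p0→p3)
  step 2: p2  (read d: p3→p2)
  step 3: p2  (read c: p2→p2)   ← first repeat (p2 seen earlier)
  step 4: p2  (read c: p2→p2)
  step 5: p4  (read d: p2→p4)
  step 6: p1  (read c: p4→p1)
  step 7: p1  (read c: p1→p1)
  step 8: p1  (read c: p1→p1)
  step 9: p1  (read c: p1→p1)

The earliest repeat is at step j = 3: M is in p2, which it already visited at step i = 2.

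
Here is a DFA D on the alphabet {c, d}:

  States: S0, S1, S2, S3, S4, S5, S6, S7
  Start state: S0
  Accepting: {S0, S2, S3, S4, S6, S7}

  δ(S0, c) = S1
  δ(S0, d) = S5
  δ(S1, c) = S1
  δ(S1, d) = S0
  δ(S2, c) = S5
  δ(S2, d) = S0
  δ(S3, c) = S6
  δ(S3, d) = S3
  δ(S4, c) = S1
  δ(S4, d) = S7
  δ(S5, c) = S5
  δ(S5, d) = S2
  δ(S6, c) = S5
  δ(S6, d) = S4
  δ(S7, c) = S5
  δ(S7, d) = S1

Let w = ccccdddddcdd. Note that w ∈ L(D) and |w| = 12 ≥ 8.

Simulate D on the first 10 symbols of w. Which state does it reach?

S5

State sequence: S0 -c-> S1 -c-> S1 -c-> S1 -c-> S1 -d-> S0 -d-> S5 -d-> S2 -d-> S0 -d-> S5 -c-> S5

After reading 10 characters, D is in state S5.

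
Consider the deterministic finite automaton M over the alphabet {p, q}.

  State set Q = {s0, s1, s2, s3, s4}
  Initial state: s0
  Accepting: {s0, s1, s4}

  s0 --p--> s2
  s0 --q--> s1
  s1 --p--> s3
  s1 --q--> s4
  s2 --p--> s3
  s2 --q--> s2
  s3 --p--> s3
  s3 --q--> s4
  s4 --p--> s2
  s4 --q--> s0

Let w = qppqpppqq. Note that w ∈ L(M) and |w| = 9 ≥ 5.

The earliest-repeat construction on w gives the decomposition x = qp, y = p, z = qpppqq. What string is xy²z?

qpppqpppqq

xy^2z = qp·p·p·qpppqq = qpppqpppqq.
Reading y = p takes M from s3 back to s3, so after x·y·y the machine is still in s3, and z then leads to the accepting state s0. Hence qpppqpppqq ∈ L(M).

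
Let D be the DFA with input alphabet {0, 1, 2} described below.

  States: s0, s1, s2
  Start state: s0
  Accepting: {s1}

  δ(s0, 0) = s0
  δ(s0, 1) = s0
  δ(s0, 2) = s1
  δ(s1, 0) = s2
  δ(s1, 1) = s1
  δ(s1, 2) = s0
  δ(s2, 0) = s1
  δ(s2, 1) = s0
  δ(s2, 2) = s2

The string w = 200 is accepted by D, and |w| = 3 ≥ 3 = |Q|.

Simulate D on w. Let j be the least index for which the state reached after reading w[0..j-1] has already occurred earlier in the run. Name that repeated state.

State sequence: s0 -2-> s1 -0-> s2 -0-> s1
First repeat at step 3: s1 was already visited.

The earliest repeat is at step j = 3: D is in s1, which it already visited at step i = 1.
The DFA has 3 states, so the proof of the pumping lemma guarantees a repeated state among the first 3+1 visited; the segment between the two visits is the pumpable y.

s1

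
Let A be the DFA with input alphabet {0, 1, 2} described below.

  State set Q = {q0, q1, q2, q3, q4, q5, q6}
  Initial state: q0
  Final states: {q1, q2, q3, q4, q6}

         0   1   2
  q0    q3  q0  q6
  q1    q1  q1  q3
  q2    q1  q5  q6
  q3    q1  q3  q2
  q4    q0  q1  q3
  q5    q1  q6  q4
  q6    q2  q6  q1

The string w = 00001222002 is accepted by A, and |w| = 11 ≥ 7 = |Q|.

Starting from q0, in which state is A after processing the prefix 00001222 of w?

q6

State sequence: q0 -0-> q3 -0-> q1 -0-> q1 -0-> q1 -1-> q1 -2-> q3 -2-> q2 -2-> q6

After reading 8 characters, A is in state q6.
(This kind of state-tracing is the core of the pumping-lemma construction: with 7 states, pigeonhole forces a repeat within the first 7 steps.)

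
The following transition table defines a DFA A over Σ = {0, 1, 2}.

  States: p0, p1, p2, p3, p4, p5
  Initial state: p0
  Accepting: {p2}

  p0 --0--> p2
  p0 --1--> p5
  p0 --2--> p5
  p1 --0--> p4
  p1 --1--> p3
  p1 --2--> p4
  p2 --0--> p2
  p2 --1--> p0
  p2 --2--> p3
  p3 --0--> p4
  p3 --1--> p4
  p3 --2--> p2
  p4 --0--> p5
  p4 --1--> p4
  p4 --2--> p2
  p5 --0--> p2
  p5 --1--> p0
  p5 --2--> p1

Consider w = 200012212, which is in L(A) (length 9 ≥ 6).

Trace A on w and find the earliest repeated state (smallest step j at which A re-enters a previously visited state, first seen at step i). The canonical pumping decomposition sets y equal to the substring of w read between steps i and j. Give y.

0

State sequence: p0 -2-> p5 -0-> p2 -0-> p2 -0-> p2 -1-> p0 -2-> p5 -2-> p1 -1-> p3 -2-> p2
First repeat at step 3: p2 was already visited.

So i = 2, j = 3, giving x = w[0:2] = 20, y = w[2:3] = 0, z = w[3:9] = 012212.
Check: |xy| = 3 ≤ 6 and |y| = 1 ≥ 1. Reading y takes A from p2 back to p2, so every xyⁱz is accepted.
Since A has 6 states, any run of length ≥ 6 visits 6+1 states, so by pigeonhole some state repeats within the first 6 steps — that repeat gives the pumpable loop.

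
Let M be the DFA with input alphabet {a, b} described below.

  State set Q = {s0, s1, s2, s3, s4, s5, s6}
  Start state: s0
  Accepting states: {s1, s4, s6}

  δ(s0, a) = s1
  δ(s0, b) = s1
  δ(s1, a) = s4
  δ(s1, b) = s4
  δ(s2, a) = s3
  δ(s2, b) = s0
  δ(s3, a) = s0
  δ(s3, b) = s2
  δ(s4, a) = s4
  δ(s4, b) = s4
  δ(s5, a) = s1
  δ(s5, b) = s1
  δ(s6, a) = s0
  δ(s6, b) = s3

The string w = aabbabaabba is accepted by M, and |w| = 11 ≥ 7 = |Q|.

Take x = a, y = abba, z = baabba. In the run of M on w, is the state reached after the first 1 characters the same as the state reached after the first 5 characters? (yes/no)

no

Run of M on the first 5 characters of w = a a b b a:
  step 0: s0  (start)
  step 1: s1  (read a: s0→s1)
  step 2: s4  (read a: s1→s4)
  step 3: s4  (read b: s4→s4)
  step 4: s4  (read b: s4→s4)
  step 5: s4  (read a: s4→s4)

After x (step 1): s1. After xy (step 5): s4.
They differ (s1 ≠ s4), so y is not a cycle from the state after x; this split is not the one the pumping-lemma construction produces, and pumping y need not keep the string in L(M).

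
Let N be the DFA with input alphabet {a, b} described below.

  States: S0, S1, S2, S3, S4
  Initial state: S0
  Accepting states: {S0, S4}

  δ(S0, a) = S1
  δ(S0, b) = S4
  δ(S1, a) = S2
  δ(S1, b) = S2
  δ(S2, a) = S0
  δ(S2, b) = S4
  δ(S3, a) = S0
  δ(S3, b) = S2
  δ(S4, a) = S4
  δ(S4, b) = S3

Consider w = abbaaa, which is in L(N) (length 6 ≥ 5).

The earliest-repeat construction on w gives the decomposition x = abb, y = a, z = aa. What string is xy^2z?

xy^2z = abb·a·a·aa = abbaaaa.
Reading y = a takes N from S4 back to S4, so after x·y·y the machine is still in S4, and z then leads to the accepting state S4. Hence abbaaaa ∈ L(N).

abbaaaa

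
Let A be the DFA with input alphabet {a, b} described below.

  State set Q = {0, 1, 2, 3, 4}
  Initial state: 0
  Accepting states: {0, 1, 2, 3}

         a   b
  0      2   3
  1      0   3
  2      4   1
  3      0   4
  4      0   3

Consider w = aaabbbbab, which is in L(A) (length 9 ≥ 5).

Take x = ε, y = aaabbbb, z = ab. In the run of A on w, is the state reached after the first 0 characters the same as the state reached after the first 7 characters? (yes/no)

no

State sequence: 0 -a-> 2 -a-> 4 -a-> 0 -b-> 3 -b-> 4 -b-> 3 -b-> 4

After x (step 0): 0. After xy (step 7): 4.
They differ (0 ≠ 4), so y is not a cycle from the state after x; this split is not the one the pumping-lemma construction produces, and pumping y need not keep the string in L(A).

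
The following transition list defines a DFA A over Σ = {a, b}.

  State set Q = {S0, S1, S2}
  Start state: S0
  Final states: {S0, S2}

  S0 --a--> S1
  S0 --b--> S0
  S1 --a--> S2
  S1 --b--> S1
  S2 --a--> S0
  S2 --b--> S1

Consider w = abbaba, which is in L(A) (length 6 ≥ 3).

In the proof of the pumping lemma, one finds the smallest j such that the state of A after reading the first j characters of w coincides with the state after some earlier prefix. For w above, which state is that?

State sequence: S0 -a-> S1 -b-> S1 -b-> S1 -a-> S2 -b-> S1 -a-> S2
First repeat at step 2: S1 was already visited.

The earliest repeat is at step j = 2: A is in S1, which it already visited at step i = 1.
Pumping length from the standard proof: p = 3 (the number of states). The repeated state found above gives |xy| = j ≤ 3 and |y| = j − i ≥ 1.

S1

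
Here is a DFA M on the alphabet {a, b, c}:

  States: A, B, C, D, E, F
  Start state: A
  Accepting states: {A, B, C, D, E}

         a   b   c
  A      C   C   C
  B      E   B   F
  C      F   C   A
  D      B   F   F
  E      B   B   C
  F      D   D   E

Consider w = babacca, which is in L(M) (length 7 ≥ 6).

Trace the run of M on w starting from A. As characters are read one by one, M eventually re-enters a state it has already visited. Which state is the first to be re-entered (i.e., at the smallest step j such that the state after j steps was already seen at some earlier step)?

F

State sequence: A -b-> C -a-> F -b-> D -a-> B -c-> F -c-> E -a-> B
First repeat at step 5: F was already visited.

The earliest repeat is at step j = 5: M is in F, which it already visited at step i = 2.
Pumping length from the standard proof: p = 6 (the number of states). The repeated state found above gives |xy| = j ≤ 6 and |y| = j − i ≥ 1.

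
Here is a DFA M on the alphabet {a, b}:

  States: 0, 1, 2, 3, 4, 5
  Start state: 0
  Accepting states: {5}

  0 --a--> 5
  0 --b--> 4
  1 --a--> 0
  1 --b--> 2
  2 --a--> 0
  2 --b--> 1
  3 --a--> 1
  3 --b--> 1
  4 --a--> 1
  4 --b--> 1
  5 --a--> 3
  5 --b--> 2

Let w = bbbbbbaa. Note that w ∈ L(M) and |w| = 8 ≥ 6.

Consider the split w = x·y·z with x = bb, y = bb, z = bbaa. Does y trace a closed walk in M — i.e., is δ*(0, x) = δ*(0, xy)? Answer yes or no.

Run of M on the first 4 characters of w = b b b b:
  step 0: 0  (start)
  step 1: 4  (read b: 0→4)
  step 2: 1  (read b: 4→1)
  step 3: 2  (read b: 1→2)
  step 4: 1  (read b: 2→1)

After x (step 2): 1. After xy (step 4): 1.
They match, so y = bb drives M around a cycle from 1 back to itself; pumping y any number of times keeps M in 1 before reading z, and xyⁱz ∈ L(M) for every i ≥ 0.

yes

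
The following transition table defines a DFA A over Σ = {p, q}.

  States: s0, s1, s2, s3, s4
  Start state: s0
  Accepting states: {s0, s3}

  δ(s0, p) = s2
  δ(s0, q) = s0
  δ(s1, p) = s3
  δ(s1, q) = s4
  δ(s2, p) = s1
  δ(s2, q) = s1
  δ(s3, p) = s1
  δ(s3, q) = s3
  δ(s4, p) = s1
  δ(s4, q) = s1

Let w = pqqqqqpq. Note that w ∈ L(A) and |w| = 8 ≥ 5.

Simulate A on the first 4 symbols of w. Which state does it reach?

s1

Run of A on the first 4 characters of w = p q q q:
  step 0: s0  (start)
  step 1: s2  (read p: s0→s2)
  step 2: s1  (read q: s2→s1)
  step 3: s4  (read q: s1→s4)
  step 4: s1  (read q: s4→s1)

After reading 4 characters, A is in state s1.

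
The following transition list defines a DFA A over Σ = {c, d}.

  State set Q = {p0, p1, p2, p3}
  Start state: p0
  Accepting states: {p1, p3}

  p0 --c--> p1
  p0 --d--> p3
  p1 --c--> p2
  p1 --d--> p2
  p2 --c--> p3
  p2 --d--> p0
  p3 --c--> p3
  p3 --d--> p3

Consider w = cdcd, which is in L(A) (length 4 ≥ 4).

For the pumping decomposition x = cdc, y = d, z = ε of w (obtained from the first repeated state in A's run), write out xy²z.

cdcdd

xy^2z = cdc·d·d·ε = cdcdd.
Reading y = d takes A from p3 back to p3, so after x·y·y the machine is still in p3, and z then leads to the accepting state p3. Hence cdcdd ∈ L(A).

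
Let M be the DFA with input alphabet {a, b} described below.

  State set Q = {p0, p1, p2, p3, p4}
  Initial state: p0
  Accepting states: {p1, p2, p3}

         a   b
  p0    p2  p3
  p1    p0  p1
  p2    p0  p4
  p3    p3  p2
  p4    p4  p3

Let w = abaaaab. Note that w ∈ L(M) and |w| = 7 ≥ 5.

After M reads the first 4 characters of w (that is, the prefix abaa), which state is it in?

p4

Run of M on the first 4 characters of w = a b a a:
  step 0: p0  (start)
  step 1: p2  (read a: p0→p2)
  step 2: p4  (read b: p2→p4)
  step 3: p4  (read a: p4→p4)
  step 4: p4  (read a: p4→p4)

After reading 4 characters, M is in state p4.
(This kind of state-tracing is the core of the pumping-lemma construction: with 5 states, pigeonhole forces a repeat within the first 5 steps.)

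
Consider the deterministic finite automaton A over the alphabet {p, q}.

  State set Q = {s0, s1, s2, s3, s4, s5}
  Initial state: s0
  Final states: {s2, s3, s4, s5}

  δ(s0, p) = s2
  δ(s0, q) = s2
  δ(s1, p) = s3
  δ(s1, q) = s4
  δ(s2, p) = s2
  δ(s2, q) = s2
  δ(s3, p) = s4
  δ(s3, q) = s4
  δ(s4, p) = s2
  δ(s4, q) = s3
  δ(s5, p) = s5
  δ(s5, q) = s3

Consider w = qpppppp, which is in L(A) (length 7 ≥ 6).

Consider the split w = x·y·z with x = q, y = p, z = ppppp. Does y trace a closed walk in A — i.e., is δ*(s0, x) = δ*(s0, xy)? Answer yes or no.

yes

State sequence: s0 -q-> s2 -p-> s2

After x (step 1): s2. After xy (step 2): s2.
They match, so y = p drives A around a cycle from s2 back to itself; pumping y any number of times keeps A in s2 before reading z, and xyⁱz ∈ L(A) for every i ≥ 0.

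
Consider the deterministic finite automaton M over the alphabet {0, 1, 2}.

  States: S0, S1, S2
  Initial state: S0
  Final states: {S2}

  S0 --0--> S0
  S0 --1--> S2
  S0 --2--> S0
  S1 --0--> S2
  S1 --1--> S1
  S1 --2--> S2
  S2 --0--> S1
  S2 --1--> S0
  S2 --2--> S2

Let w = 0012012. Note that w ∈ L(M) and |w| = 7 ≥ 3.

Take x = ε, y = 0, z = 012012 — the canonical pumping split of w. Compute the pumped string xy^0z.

012012

xy⁰z = xz = ε·012012 = 012012.
Reading y = 0 takes M from S0 back to S0, so after x the machine is still in S0, and z then leads to the accepting state S2. Hence 012012 ∈ L(M).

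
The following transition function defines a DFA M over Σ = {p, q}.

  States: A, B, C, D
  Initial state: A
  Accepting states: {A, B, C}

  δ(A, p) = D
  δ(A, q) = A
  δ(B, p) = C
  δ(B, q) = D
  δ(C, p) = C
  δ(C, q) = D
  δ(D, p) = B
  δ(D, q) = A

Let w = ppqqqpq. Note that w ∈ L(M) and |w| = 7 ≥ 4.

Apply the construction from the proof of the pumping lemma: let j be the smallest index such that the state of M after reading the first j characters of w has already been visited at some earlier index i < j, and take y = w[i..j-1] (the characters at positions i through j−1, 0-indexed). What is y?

Run of M on w = p p q q q p q:
  step 0: A  (start)
  step 1: D  (read p: A→D)
  step 2: B  (read p: D→B)
  step 3: D  (read q: B→D)   ← first repeat (D seen earlier)
  step 4: A  (read q: D→A)
  step 5: A  (read q: A→A)
  step 6: D  (read p: A→D)
  step 7: A  (read q: D→A)

So i = 1, j = 3, giving x = w[0:1] = p, y = w[1:3] = pq, z = w[3:7] = qqpq.
Check: |xy| = 3 ≤ 4 and |y| = 2 ≥ 1. Reading y takes M from D back to D, so every xyⁱz is accepted.
Since M has 4 states, any run of length ≥ 4 visits 4+1 states, so by pigeonhole some state repeats within the first 4 steps — that repeat gives the pumpable loop.

pq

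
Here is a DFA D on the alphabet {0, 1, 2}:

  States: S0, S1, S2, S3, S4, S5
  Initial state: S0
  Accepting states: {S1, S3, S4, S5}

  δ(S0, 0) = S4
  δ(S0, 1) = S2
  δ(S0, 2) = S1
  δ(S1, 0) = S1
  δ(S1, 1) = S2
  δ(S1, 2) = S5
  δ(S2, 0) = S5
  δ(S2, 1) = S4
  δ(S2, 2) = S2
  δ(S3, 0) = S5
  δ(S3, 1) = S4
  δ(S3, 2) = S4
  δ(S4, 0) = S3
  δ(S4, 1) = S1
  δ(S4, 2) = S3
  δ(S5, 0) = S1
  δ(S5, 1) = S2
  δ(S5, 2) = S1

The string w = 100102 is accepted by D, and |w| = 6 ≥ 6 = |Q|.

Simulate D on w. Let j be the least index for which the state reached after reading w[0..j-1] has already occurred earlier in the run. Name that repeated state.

S2

State sequence: S0 -1-> S2 -0-> S5 -0-> S1 -1-> S2 -0-> S5 -2-> S1
First repeat at step 4: S2 was already visited.

The earliest repeat is at step j = 4: D is in S2, which it already visited at step i = 1.
Since D has 6 states, any run of length ≥ 6 visits 6+1 states, so by pigeonhole some state repeats within the first 6 steps — that repeat gives the pumpable loop.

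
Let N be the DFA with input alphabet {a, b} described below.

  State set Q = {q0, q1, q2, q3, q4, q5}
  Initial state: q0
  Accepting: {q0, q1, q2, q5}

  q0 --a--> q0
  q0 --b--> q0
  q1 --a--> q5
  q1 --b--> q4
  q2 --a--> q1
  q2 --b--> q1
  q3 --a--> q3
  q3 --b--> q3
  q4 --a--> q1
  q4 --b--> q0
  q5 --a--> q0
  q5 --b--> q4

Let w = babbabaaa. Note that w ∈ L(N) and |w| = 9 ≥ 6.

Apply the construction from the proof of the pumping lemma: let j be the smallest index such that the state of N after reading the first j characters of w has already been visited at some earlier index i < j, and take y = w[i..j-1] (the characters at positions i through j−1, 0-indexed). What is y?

Run of N on w = b a b b a b a a a:
  step 0: q0  (start)
  step 1: q0  (read b: q0→q0)   ← first repeat (q0 seen earlier)
  step 2: q0  (read a: q0→q0)
  step 3: q0  (read b: q0→q0)
  step 4: q0  (read b: q0→q0)
  step 5: q0  (read a: q0→q0)
  step 6: q0  (read b: q0→q0)
  step 7: q0  (read a: q0→q0)
  step 8: q0  (read a: q0→q0)
  step 9: q0  (read a: q0→q0)

So i = 0, j = 1, giving x = w[0:0] = ε, y = w[0:1] = b, z = w[1:9] = abbabaaa.
Check: |xy| = 1 ≤ 6 and |y| = 1 ≥ 1. Reading y takes N from q0 back to q0, so every xyⁱz is accepted.
Pumping length from the standard proof: p = 6 (the number of states). The repeated state found above gives |xy| = j ≤ 6 and |y| = j − i ≥ 1.

b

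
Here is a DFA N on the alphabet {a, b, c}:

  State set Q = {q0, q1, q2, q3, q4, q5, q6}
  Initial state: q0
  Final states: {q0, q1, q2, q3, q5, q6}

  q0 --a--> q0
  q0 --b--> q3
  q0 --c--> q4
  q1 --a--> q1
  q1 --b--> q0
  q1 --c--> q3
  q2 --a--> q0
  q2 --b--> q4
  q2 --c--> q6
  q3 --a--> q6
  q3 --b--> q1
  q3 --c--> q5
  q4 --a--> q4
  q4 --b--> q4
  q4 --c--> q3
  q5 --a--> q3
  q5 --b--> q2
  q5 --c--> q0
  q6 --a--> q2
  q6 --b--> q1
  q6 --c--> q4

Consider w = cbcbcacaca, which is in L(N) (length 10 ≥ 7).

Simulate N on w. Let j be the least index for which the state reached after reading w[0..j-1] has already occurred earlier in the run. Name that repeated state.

State sequence: q0 -c-> q4 -b-> q4 -c-> q3 -b-> q1 -c-> q3 -a-> q6 -c-> q4 -a-> q4 -c-> q3 -a-> q6
First repeat at step 2: q4 was already visited.

The earliest repeat is at step j = 2: N is in q4, which it already visited at step i = 1.
Since N has 7 states, any run of length ≥ 7 visits 7+1 states, so by pigeonhole some state repeats within the first 7 steps — that repeat gives the pumpable loop.

q4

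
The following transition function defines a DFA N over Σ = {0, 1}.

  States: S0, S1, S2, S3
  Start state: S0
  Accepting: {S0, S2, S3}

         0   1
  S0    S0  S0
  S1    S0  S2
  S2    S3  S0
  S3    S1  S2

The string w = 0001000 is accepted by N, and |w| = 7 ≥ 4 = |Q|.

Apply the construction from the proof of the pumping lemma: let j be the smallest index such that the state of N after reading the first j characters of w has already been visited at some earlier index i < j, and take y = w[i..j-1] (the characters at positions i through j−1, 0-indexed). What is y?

0

Run of N on w = 0 0 0 1 0 0 0:
  step 0: S0  (start)
  step 1: S0  (read 0: S0→S0)   ← first repeat (S0 seen earlier)
  step 2: S0  (read 0: S0→S0)
  step 3: S0  (read 0: S0→S0)
  step 4: S0  (read 1: S0→S0)
  step 5: S0  (read 0: S0→S0)
  step 6: S0  (read 0: S0→S0)
  step 7: S0  (read 0: S0→S0)

So i = 0, j = 1, giving x = w[0:0] = ε, y = w[0:1] = 0, z = w[1:7] = 001000.
Check: |xy| = 1 ≤ 4 and |y| = 1 ≥ 1. Reading y takes N from S0 back to S0, so every xyⁱz is accepted.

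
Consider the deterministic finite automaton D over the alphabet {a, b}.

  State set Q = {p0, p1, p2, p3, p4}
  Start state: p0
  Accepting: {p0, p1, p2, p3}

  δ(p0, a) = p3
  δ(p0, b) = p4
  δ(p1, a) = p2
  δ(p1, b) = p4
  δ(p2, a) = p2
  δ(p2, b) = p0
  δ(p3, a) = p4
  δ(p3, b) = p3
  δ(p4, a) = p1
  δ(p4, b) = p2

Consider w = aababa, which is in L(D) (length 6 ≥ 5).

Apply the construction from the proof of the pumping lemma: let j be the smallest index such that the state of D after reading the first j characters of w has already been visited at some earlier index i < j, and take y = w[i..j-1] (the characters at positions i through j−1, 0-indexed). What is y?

State sequence: p0 -a-> p3 -a-> p4 -b-> p2 -a-> p2 -b-> p0 -a-> p3
First repeat at step 4: p2 was already visited.

So i = 3, j = 4, giving x = w[0:3] = aab, y = w[3:4] = a, z = w[4:6] = ba.
Check: |xy| = 4 ≤ 5 and |y| = 1 ≥ 1. Reading y takes D from p2 back to p2, so every xyⁱz is accepted.
The DFA has 5 states, so the proof of the pumping lemma guarantees a repeated state among the first 5+1 visited; the segment between the two visits is the pumpable y.

a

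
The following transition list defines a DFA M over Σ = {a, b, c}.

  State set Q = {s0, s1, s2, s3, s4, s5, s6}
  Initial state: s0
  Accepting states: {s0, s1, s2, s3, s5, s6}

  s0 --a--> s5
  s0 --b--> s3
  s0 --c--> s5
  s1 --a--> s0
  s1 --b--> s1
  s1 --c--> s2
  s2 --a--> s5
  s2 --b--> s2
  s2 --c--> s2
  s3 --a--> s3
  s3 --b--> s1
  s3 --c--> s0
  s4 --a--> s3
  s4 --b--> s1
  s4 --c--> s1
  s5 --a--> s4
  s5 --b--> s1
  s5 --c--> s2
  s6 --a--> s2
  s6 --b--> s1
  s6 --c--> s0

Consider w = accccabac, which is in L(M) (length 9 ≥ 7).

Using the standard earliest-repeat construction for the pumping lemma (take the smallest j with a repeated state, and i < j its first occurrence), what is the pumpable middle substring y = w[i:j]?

State sequence: s0 -a-> s5 -c-> s2 -c-> s2 -c-> s2 -c-> s2 -a-> s5 -b-> s1 -a-> s0 -c-> s5
First repeat at step 3: s2 was already visited.

So i = 2, j = 3, giving x = w[0:2] = ac, y = w[2:3] = c, z = w[3:9] = ccabac.
Check: |xy| = 3 ≤ 7 and |y| = 1 ≥ 1. Reading y takes M from s2 back to s2, so every xyⁱz is accepted.
Pumping length from the standard proof: p = 7 (the number of states). The repeated state found above gives |xy| = j ≤ 7 and |y| = j − i ≥ 1.

c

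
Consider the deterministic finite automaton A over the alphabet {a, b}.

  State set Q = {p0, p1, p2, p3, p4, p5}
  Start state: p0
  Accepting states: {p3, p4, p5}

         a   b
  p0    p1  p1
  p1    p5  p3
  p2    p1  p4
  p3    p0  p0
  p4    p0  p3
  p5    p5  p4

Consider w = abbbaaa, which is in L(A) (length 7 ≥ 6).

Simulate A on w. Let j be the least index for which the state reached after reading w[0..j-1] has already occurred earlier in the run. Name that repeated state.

p0

Run of A on w = a b b b a a a:
  step 0: p0  (start)
  step 1: p1  (read a: p0→p1)
  step 2: p3  (read b: p1→p3)
  step 3: p0  (read b: p3→p0)   ← first repeat (p0 seen earlier)
  step 4: p1  (read b: p0→p1)
  step 5: p5  (read a: p1→p5)
  step 6: p5  (read a: p5→p5)
  step 7: p5  (read a: p5→p5)

The earliest repeat is at step j = 3: A is in p0, which it already visited at step i = 0.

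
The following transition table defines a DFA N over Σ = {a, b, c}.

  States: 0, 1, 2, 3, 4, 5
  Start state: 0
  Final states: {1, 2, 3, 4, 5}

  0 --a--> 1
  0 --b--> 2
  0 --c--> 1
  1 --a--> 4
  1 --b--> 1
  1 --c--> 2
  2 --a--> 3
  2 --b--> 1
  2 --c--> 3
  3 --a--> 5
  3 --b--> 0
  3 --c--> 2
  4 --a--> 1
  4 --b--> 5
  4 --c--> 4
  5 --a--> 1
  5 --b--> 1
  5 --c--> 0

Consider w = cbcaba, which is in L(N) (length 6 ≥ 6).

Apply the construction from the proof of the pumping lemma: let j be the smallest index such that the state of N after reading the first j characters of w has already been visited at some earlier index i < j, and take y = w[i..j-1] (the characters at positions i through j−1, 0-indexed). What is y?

b

Run of N on w = c b c a b a:
  step 0: 0  (start)
  step 1: 1  (read c: 0→1)
  step 2: 1  (read b: 1→1)   ← first repeat (1 seen earlier)
  step 3: 2  (read c: 1→2)
  step 4: 3  (read a: 2→3)
  step 5: 0  (read b: 3→0)
  step 6: 1  (read a: 0→1)

So i = 1, j = 2, giving x = w[0:1] = c, y = w[1:2] = b, z = w[2:6] = caba.
Check: |xy| = 2 ≤ 6 and |y| = 1 ≥ 1. Reading y takes N from 1 back to 1, so every xyⁱz is accepted.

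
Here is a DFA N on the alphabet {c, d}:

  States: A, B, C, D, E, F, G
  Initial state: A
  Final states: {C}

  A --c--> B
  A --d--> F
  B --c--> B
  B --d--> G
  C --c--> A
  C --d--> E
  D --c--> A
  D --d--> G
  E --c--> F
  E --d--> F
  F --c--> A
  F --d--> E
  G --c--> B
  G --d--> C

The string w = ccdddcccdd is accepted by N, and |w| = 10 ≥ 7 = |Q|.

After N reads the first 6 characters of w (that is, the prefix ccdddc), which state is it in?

F

State sequence: A -c-> B -c-> B -d-> G -d-> C -d-> E -c-> F

After reading 6 characters, N is in state F.
(This kind of state-tracing is the core of the pumping-lemma construction: with 7 states, pigeonhole forces a repeat within the first 7 steps.)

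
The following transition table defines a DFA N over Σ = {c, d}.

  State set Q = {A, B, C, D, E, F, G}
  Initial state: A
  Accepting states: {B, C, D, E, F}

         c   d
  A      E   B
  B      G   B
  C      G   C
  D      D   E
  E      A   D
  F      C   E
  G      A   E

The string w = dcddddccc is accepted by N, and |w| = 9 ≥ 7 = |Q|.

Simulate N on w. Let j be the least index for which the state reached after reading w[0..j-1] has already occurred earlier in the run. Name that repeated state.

E

Run of N on w = d c d d d d c c c:
  step 0: A  (start)
  step 1: B  (read d: A→B)
  step 2: G  (read c: B→G)
  step 3: E  (read d: G→E)
  step 4: D  (read d: E→D)
  step 5: E  (read d: D→E)   ← first repeat (E seen earlier)
  step 6: D  (read d: E→D)
  step 7: D  (read c: D→D)
  step 8: D  (read c: D→D)
  step 9: D  (read c: D→D)

The earliest repeat is at step j = 5: N is in E, which it already visited at step i = 3.
Pumping length from the standard proof: p = 7 (the number of states). The repeated state found above gives |xy| = j ≤ 7 and |y| = j − i ≥ 1.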